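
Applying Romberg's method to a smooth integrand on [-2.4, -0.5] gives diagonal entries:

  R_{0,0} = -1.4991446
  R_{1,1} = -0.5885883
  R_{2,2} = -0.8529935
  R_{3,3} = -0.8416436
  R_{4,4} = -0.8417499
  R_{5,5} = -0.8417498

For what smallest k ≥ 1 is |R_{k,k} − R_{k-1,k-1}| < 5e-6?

|R_{1,1} − R_{0,0}| = 0.9105563 ≥ 5e-6
|R_{2,2} − R_{1,1}| = 0.2644052 ≥ 5e-6
|R_{3,3} − R_{2,2}| = 0.0113499 ≥ 5e-6
|R_{4,4} − R_{3,3}| = 0.0001063 ≥ 5e-6
|R_{5,5} − R_{4,4}| = 0.0000001 < 5e-6

k = 5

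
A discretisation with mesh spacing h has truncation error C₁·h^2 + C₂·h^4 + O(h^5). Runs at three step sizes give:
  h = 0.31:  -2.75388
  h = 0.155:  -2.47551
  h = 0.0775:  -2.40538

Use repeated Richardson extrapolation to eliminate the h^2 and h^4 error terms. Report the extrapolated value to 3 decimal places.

First eliminate the h^2 term (factor 2^2 = 4):
  B₁ = (4·(-2.47551) − (-2.75388))/3 = -2.38272
  B₂ = (4·(-2.40538) − (-2.47551))/3 = -2.38200
Then eliminate the h^4 term (factor 2^4 = 16):
  (16·(-2.38200) − (-2.38272))/15 = -2.38195

-2.382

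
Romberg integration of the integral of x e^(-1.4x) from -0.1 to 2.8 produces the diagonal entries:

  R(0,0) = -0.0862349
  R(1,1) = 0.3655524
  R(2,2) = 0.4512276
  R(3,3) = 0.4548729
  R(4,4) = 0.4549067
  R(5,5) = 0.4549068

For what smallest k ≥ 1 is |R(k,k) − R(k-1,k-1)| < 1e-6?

k = 5

|R(1,1) − R(0,0)| = 0.4517873 ≥ 1e-6
|R(2,2) − R(1,1)| = 0.0856752 ≥ 1e-6
|R(3,3) − R(2,2)| = 0.0036453 ≥ 1e-6
|R(4,4) − R(3,3)| = 0.0000338 ≥ 1e-6
|R(5,5) − R(4,4)| = 0.0000001 < 1e-6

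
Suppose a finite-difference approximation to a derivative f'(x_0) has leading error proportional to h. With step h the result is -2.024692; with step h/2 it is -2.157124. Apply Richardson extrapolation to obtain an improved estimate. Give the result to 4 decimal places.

The leading error scales as h; refining by a factor of 2 reduces it by 2^1 = 2.
Extrapolated value = (2·A(h/2) − A(h)) / (2 − 1)
= (2·(-2.157124) − (-2.024692)) / 1
= -2.289556 / 1 = -2.289556

-2.2896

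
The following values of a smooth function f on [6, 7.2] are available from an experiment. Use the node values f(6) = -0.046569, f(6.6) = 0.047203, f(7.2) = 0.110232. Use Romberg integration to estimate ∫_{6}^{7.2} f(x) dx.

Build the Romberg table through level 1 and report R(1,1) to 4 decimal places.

R(0,0) (trapezoid, 1 panel, h=1.2000): 0.038198
R(1,0) (trapezoid, 2 panels, h=0.6000): 0.047421
R(1,1) = 0.047421 + (0.047421 − 0.038198)/3 = 0.050495

0.0505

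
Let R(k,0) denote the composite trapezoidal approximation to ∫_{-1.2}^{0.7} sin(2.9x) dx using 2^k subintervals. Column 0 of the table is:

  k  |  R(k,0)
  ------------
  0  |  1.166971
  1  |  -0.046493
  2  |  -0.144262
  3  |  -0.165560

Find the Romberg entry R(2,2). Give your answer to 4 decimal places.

R(1,1) = -0.046493 + (-0.046493 − 1.166971)/3 = -0.450981
R(2,1) = (4·(-0.144262) − (-0.046493)) / 3 = -0.176852
R(2,2) = (16·(-0.176852) − (-0.450981)) / 15 = -0.158577

-0.1586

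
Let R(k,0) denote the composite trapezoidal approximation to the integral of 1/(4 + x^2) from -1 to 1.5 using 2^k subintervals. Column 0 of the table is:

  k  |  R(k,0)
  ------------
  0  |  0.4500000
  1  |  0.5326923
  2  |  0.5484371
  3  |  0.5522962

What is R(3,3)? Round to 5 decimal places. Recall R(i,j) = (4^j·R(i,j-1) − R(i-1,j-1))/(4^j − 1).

0.55358

R(1,1) = 0.5326923 + (0.5326923 − 0.4500000)/3 = 0.5602564
R(2,1) = 0.5484371 + (0.5484371 − 0.5326923)/3 = 0.5536854
R(3,1) = 0.5522962 + (0.5522962 − 0.5484371)/3 = 0.5535826
R(2,2) = (16·0.5536854 − 0.5602564) / 15 = 0.5532473
R(3,2) = (16·0.5535826 − 0.5536854) / 15 = 0.5535757
R(3,3) = (64·0.5535757 − 0.5532473) / 63 = 0.5535809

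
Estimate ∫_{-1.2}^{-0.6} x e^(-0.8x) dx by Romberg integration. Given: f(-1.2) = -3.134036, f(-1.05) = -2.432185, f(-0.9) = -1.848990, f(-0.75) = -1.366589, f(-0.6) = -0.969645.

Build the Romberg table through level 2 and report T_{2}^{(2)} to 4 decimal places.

-1.1498

T_{0}^{(0)} (trapezoid, 1 panel, h=0.6000): -1.231104
T_{1}^{(0)} (trapezoid, 2 panels, h=0.3000): -1.170249
T_{2}^{(0)} (trapezoid, 4 panels, h=0.1500): -1.154941
T_{1}^{(1)} = -1.170249 + (-1.170249 − (-1.231104))/3 = -1.149964
T_{2}^{(1)} = -1.154941 + (-1.154941 − (-1.170249))/3 = -1.149838
T_{2}^{(2)} = -1.149838 + (-1.149838 − (-1.149964))/15 = -1.149830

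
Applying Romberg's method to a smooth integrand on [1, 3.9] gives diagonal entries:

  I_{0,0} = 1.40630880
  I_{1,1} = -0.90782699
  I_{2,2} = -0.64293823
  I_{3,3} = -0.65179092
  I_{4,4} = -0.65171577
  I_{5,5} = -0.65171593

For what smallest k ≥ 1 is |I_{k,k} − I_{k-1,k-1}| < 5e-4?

|I_{1,1} − I_{0,0}| = 2.31413579 ≥ 5e-4
|I_{2,2} − I_{1,1}| = 0.26488876 ≥ 5e-4
|I_{3,3} − I_{2,2}| = 0.00885269 ≥ 5e-4
|I_{4,4} − I_{3,3}| = 0.00007515 < 5e-4

k = 4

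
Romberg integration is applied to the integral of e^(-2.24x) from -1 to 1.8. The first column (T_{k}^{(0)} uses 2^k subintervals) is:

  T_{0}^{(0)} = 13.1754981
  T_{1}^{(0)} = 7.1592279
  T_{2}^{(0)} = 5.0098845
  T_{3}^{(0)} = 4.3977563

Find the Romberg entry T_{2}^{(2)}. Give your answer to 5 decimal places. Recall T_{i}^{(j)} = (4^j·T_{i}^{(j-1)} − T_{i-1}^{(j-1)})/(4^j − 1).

T_{1}^{(1)} = 7.1592279 + (7.1592279 − 13.1754981)/3 = 5.1538045
T_{2}^{(1)} = 5.0098845 + (5.0098845 − 7.1592279)/3 = 4.2934367
T_{2}^{(2)} = (16·4.2934367 − 5.1538045) / 15 = 4.2360788

4.23608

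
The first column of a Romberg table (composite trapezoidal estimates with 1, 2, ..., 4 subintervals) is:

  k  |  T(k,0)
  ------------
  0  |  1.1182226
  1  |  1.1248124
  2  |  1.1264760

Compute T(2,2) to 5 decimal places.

T(1,1) = (4·1.1248124 − 1.1182226) / 3 = 1.1270090
T(2,1) = 1.1264760 + (1.1264760 − 1.1248124)/3 = 1.1270305
T(2,2) = 1.1270305 + (1.1270305 − 1.1270090)/15 = 1.1270319

1.12703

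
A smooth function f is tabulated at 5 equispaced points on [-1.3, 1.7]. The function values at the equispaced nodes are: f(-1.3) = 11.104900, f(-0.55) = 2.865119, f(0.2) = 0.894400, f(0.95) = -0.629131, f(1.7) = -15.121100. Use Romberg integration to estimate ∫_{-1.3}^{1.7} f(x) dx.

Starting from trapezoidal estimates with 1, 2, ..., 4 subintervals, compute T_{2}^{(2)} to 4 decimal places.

T_{0}^{(0)} (trapezoid, 1 panel, h=3.0000): -6.024300
T_{1}^{(0)} (trapezoid, 2 panels, h=1.5000): -1.670550
T_{2}^{(0)} (trapezoid, 4 panels, h=0.7500): 0.841716
T_{1}^{(1)} = -1.670550 + (-1.670550 − (-6.024300))/3 = -0.219300
T_{2}^{(1)} = 0.841716 + (0.841716 − (-1.670550))/3 = 1.679138
T_{2}^{(2)} = 1.679138 + (1.679138 − (-0.219300))/15 = 1.805701

1.8057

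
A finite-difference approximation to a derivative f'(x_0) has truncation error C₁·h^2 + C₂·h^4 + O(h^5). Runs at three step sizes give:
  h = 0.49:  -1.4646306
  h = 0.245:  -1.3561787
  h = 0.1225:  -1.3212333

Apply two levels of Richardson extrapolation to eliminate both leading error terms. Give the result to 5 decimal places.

-1.30889

First eliminate the h^2 term (factor 2^2 = 4):
  B₁ = (4·(-1.3561787) − (-1.4646306))/3 = -1.3200281
  B₂ = (4·(-1.3212333) − (-1.3561787))/3 = -1.3095848
Then eliminate the h^4 term (factor 2^4 = 16):
  (16·(-1.3095848) − (-1.3200281))/15 = -1.3088886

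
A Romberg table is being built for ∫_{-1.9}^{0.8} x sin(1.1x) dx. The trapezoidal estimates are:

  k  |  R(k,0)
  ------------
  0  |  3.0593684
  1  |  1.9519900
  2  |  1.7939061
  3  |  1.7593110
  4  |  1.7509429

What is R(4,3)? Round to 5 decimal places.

1.74818

R(2,1) = 1.7939061 + (1.7939061 − 1.9519900)/3 = 1.7412115
R(3,1) = (4·1.7593110 − 1.7939061) / 3 = 1.7477793
R(4,1) = 1.7509429 + (1.7509429 − 1.7593110)/3 = 1.7481535
R(3,2) = 1.7477793 + (1.7477793 − 1.7412115)/15 = 1.7482172
R(4,2) = (16·1.7481535 − 1.7477793) / 15 = 1.7481784
R(4,3) = (64·1.7481784 − 1.7482172) / 63 = 1.7481778
(Column j=1 coincides with Simpson's rule on the same nodes.)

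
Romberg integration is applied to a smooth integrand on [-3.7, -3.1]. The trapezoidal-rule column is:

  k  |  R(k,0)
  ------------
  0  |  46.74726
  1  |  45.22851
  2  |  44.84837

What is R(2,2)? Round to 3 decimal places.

44.722

Richardson extrapolation on the trapezoidal column (denominator 4−1=3):
R(1,1) = 45.22851 + (45.22851 − 46.74726)/3 = 44.72226
R(2,1) = (4·44.84837 − 45.22851) / 3 = 44.72166
R(2,2) = (16·44.72166 − 44.72226) / 15 = 44.72162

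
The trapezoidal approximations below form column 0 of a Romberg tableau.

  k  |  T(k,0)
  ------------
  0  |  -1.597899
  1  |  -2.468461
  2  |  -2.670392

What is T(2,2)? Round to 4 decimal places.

-2.7363

T(1,1) = -2.468461 + (-2.468461 − (-1.597899))/3 = -2.758648
T(2,1) = (4·(-2.670392) − (-2.468461)) / 3 = -2.737702
T(2,2) = -2.737702 + (-2.737702 − (-2.758648))/15 = -2.736306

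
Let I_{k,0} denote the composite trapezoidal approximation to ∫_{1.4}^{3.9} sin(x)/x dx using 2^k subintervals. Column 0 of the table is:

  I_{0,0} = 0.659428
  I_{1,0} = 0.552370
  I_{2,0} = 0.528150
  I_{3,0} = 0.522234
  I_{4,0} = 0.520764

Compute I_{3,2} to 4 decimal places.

I_{2,1} = 0.528150 + (0.528150 − 0.552370)/3 = 0.520077
I_{3,1} = (4·0.522234 − 0.528150) / 3 = 0.520262
I_{3,2} = 0.520262 + (0.520262 − 0.520077)/15 = 0.520274

0.5203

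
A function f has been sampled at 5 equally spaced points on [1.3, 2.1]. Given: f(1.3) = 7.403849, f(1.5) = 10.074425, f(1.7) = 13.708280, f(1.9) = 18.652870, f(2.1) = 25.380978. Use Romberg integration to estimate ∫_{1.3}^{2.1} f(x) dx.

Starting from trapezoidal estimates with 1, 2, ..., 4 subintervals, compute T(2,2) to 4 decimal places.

11.6735

T(0,0) (trapezoid, 1 panel, h=0.8000): 13.113931
T(1,0) (trapezoid, 2 panels, h=0.4000): 12.040277
T(2,0) (trapezoid, 4 panels, h=0.2000): 11.765598
T(1,1) = 12.040277 + (12.040277 − 13.113931)/3 = 11.682392
T(2,1) = 11.765598 + (11.765598 − 12.040277)/3 = 11.674038
T(2,2) = 11.674038 + (11.674038 − 11.682392)/15 = 11.673481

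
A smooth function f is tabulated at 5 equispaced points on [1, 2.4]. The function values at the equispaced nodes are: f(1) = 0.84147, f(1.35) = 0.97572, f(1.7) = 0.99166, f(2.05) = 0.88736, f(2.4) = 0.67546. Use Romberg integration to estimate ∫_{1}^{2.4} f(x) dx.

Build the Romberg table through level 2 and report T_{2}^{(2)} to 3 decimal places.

T_{0}^{(0)} (trapezoid, 1 panel, h=1.4000): 1.06185
T_{1}^{(0)} (trapezoid, 2 panels, h=0.7000): 1.22509
T_{2}^{(0)} (trapezoid, 4 panels, h=0.3500): 1.26462
T_{1}^{(1)} = 1.22509 + (1.22509 − 1.06185)/3 = 1.27950
T_{2}^{(1)} = 1.26462 + (1.26462 − 1.22509)/3 = 1.27780
T_{2}^{(2)} = 1.27780 + (1.27780 − 1.27950)/15 = 1.27769

1.278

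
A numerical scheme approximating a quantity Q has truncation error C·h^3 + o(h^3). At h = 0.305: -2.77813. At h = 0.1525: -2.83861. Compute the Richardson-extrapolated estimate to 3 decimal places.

The leading error scales as h^3; refining by a factor of 2 reduces it by 2^3 = 8.
Extrapolated value = (8·A(h/2) − A(h)) / (8 − 1)
= (8·(-2.83861) − (-2.77813)) / 7
= -19.93075 / 7 = -2.84725

-2.847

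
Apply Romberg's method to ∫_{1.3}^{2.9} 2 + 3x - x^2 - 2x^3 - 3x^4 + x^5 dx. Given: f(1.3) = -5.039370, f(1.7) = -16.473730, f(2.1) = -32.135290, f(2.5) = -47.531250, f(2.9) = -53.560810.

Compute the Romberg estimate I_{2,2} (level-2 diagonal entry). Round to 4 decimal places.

I_{0,0} (trapezoid, 1 panel, h=1.6000): -46.880144
I_{1,0} (trapezoid, 2 panels, h=0.8000): -49.148304
I_{2,0} (trapezoid, 4 panels, h=0.4000): -50.176144
I_{1,1} = -49.148304 + (-49.148304 − (-46.880144))/3 = -49.904357
I_{2,1} = -50.176144 + (-50.176144 − (-49.148304))/3 = -50.518757
I_{2,2} = -50.518757 + (-50.518757 − (-49.904357))/15 = -50.559717

-50.5597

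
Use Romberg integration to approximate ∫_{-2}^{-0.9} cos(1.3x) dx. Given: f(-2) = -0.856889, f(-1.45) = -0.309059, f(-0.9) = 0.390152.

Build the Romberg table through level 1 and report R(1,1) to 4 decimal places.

-0.3122

R(0,0) (trapezoid, 1 panel, h=1.1000): -0.256705
R(1,0) (trapezoid, 2 panels, h=0.5500): -0.298335
R(1,1) = -0.298335 + (-0.298335 − (-0.256705))/3 = -0.312212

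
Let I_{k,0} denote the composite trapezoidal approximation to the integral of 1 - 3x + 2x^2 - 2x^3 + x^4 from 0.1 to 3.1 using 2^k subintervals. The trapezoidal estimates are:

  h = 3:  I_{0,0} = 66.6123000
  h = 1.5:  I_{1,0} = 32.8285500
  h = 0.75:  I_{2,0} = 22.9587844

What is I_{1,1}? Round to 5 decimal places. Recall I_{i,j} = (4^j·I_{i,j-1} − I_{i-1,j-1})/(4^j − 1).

Richardson extrapolation on the trapezoidal column (denominator 4−1=3):
I_{1,1} = (4·32.8285500 − 66.6123000) / 3 = 21.5673000

21.56730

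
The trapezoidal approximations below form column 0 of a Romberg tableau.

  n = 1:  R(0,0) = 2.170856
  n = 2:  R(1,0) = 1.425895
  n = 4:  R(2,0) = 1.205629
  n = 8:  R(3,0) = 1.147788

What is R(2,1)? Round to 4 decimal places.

Richardson extrapolation on the trapezoidal column (denominator 4−1=3):
R(2,1) = 1.205629 + (1.205629 − 1.425895)/3 = 1.132207

1.1322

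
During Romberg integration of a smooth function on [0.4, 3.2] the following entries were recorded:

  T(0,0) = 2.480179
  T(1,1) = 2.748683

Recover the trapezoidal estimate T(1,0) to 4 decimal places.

2.6816

From T(1,1) = (4·T(1,0) − T(0,0))/3, solve for T(1,0):
4·T(1,0) = 3·2.748683 + 2.480179 = 10.726228
T(1,0) = 2.681557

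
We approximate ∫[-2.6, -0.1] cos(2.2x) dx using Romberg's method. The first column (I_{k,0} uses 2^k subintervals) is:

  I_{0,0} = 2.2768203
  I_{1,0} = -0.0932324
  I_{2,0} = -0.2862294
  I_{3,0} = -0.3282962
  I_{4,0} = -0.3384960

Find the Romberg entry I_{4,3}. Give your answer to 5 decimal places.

I_{2,1} = -0.2862294 + (-0.2862294 − (-0.0932324))/3 = -0.3505617
I_{3,1} = -0.3282962 + (-0.3282962 − (-0.2862294))/3 = -0.3423185
I_{4,1} = -0.3384960 + (-0.3384960 − (-0.3282962))/3 = -0.3418959
I_{3,2} = (16·(-0.3423185) − (-0.3505617)) / 15 = -0.3417690
I_{4,2} = -0.3418959 + (-0.3418959 − (-0.3423185))/15 = -0.3418677
I_{4,3} = -0.3418677 + (-0.3418677 − (-0.3417690))/63 = -0.3418693

-0.34187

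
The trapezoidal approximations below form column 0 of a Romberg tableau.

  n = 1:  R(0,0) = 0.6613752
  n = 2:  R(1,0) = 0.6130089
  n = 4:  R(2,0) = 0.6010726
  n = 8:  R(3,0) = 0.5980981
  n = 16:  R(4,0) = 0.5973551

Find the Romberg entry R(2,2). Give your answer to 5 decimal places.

0.59711

R(1,1) = (4·0.6130089 − 0.6613752) / 3 = 0.5968868
R(2,1) = 0.6010726 + (0.6010726 − 0.6130089)/3 = 0.5970938
R(2,2) = 0.5970938 + (0.5970938 − 0.5968868)/15 = 0.5971076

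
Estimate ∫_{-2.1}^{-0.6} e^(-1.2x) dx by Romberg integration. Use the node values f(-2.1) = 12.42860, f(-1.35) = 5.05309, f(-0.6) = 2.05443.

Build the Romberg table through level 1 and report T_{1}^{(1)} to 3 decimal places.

T_{0}^{(0)} (trapezoid, 1 panel, h=1.5000): 10.86227
T_{1}^{(0)} (trapezoid, 2 panels, h=0.7500): 9.22095
T_{1}^{(1)} = 9.22095 + (9.22095 − 10.86227)/3 = 8.67384

8.674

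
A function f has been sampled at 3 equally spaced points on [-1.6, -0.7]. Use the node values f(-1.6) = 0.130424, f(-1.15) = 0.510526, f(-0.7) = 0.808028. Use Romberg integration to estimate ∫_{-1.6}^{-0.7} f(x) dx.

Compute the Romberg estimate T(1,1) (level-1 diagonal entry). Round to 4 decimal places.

T(0,0) (trapezoid, 1 panel, h=0.9000): 0.422303
T(1,0) (trapezoid, 2 panels, h=0.4500): 0.440888
T(1,1) = 0.440888 + (0.440888 − 0.422303)/3 = 0.447083

0.4471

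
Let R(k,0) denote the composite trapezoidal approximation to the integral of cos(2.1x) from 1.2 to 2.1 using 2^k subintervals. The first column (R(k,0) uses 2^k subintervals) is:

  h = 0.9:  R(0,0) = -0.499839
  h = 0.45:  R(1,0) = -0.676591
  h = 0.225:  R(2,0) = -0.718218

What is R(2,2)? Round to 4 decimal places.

R(1,1) = (4·(-0.676591) − (-0.499839)) / 3 = -0.735508
R(2,1) = (4·(-0.718218) − (-0.676591)) / 3 = -0.732094
R(2,2) = -0.732094 + (-0.732094 − (-0.735508))/15 = -0.731866

-0.7319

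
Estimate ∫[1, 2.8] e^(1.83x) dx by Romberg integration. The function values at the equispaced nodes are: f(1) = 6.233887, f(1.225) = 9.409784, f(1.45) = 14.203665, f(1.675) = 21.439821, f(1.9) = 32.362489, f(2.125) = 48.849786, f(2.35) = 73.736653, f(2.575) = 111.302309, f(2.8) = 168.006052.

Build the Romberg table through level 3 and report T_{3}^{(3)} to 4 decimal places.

T_{0}^{(0)} (trapezoid, 1 panel, h=1.8000): 156.815945
T_{1}^{(0)} (trapezoid, 2 panels, h=0.9000): 107.534213
T_{2}^{(0)} (trapezoid, 4 panels, h=0.4500): 93.340249
T_{3}^{(0)} (trapezoid, 8 panels, h=0.2250): 89.645507
T_{1}^{(1)} = 107.534213 + (107.534213 − 156.815945)/3 = 91.106969
T_{2}^{(1)} = 93.340249 + (93.340249 − 107.534213)/3 = 88.608928
T_{3}^{(1)} = 89.645507 + (89.645507 − 93.340249)/3 = 88.413926
T_{2}^{(2)} = 88.608928 + (88.608928 − 91.106969)/15 = 88.442392
T_{3}^{(2)} = 88.413926 + (88.413926 − 88.608928)/15 = 88.400926
T_{3}^{(3)} = 88.400926 + (88.400926 − 88.442392)/63 = 88.400268

88.4003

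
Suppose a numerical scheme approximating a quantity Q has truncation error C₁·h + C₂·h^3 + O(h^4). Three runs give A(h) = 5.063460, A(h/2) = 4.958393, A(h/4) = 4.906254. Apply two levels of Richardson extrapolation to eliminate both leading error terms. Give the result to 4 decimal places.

4.8542

First eliminate the h term (factor 2^1 = 2):
  B₁ = (2·4.958393 − 5.063460)/1 = 4.853326
  B₂ = (2·4.906254 − 4.958393)/1 = 4.854115
Then eliminate the h^3 term (factor 2^3 = 8):
  (8·4.854115 − 4.853326)/7 = 4.854228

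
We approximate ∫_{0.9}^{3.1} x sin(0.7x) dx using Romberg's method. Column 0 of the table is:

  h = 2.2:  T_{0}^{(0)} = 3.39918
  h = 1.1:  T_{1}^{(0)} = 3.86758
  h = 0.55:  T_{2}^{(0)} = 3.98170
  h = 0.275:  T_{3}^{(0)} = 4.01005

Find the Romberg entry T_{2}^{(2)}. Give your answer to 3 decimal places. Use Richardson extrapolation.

T_{1}^{(1)} = 3.86758 + (3.86758 − 3.39918)/3 = 4.02371
T_{2}^{(1)} = (4·3.98170 − 3.86758) / 3 = 4.01974
T_{2}^{(2)} = (16·4.01974 − 4.02371) / 15 = 4.01948

4.019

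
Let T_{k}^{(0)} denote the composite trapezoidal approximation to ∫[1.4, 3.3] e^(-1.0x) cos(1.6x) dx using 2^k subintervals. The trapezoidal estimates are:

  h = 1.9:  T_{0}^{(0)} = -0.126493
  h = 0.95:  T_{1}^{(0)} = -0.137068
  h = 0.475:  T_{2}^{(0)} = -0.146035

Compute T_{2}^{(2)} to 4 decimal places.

Richardson extrapolation on the trapezoidal column (denominator 4−1=3):
T_{1}^{(1)} = -0.137068 + (-0.137068 − (-0.126493))/3 = -0.140593
T_{2}^{(1)} = -0.146035 + (-0.146035 − (-0.137068))/3 = -0.149024
T_{2}^{(2)} = -0.149024 + (-0.149024 − (-0.140593))/15 = -0.149586

-0.1496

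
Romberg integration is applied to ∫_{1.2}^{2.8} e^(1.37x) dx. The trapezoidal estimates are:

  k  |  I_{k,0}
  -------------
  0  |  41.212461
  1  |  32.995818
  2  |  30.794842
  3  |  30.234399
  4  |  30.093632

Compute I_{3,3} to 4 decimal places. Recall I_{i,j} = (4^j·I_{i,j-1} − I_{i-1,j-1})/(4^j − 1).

30.0467

I_{1,1} = (4·32.995818 − 41.212461) / 3 = 30.256937
I_{2,1} = 30.794842 + (30.794842 − 32.995818)/3 = 30.061183
I_{3,1} = (4·30.234399 − 30.794842) / 3 = 30.047585
I_{2,2} = 30.061183 + (30.061183 − 30.256937)/15 = 30.048133
I_{3,2} = 30.047585 + (30.047585 − 30.061183)/15 = 30.046678
I_{3,3} = 30.046678 + (30.046678 − 30.048133)/63 = 30.046655
(Column j=1 coincides with Simpson's rule on the same nodes.)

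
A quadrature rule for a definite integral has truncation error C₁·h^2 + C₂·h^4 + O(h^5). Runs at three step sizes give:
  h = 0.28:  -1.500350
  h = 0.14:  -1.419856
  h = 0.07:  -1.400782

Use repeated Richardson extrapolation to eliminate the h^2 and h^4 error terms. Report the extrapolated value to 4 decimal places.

First eliminate the h^2 term (factor 2^2 = 4):
  B₁ = (4·(-1.419856) − (-1.500350))/3 = -1.393025
  B₂ = (4·(-1.400782) − (-1.419856))/3 = -1.394424
Then eliminate the h^4 term (factor 2^4 = 16):
  (16·(-1.394424) − (-1.393025))/15 = -1.394517

-1.3945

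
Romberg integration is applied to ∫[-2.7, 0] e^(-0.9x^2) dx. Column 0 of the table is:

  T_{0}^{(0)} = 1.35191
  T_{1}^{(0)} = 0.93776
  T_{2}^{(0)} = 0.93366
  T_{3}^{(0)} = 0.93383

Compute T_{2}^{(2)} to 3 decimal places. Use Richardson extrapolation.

0.941

Richardson extrapolation on the trapezoidal column (denominator 4−1=3):
T_{1}^{(1)} = (4·0.93776 − 1.35191) / 3 = 0.79971
T_{2}^{(1)} = (4·0.93366 − 0.93776) / 3 = 0.93229
T_{2}^{(2)} = (16·0.93229 − 0.79971) / 15 = 0.94113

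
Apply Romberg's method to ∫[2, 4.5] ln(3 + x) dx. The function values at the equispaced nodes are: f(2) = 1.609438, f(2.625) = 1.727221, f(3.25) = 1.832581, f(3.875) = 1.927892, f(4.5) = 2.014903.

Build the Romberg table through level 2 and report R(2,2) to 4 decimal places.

R(0,0) (trapezoid, 1 panel, h=2.5000): 4.530426
R(1,0) (trapezoid, 2 panels, h=1.2500): 4.555939
R(2,0) (trapezoid, 4 panels, h=0.6250): 4.562415
R(1,1) = 4.555939 + (4.555939 − 4.530426)/3 = 4.564443
R(2,1) = 4.562415 + (4.562415 − 4.555939)/3 = 4.564574
R(2,2) = 4.564574 + (4.564574 − 4.564443)/15 = 4.564583

4.5646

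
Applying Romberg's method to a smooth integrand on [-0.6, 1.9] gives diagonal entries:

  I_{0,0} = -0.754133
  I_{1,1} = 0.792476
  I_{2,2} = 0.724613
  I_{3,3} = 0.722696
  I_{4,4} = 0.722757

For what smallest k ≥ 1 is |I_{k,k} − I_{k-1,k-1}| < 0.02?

|I_{1,1} − I_{0,0}| = 1.546609 ≥ 0.02
|I_{2,2} − I_{1,1}| = 0.067863 ≥ 0.02
|I_{3,3} − I_{2,2}| = 0.001917 < 0.02

k = 3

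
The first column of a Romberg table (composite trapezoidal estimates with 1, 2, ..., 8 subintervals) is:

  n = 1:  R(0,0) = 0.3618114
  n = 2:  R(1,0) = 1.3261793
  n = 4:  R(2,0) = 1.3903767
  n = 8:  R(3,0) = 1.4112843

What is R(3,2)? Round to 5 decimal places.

Richardson extrapolation on the trapezoidal column (denominator 4−1=3):
R(2,1) = 1.3903767 + (1.3903767 − 1.3261793)/3 = 1.4117758
R(3,1) = 1.4112843 + (1.4112843 − 1.3903767)/3 = 1.4182535
R(3,2) = (16·1.4182535 − 1.4117758) / 15 = 1.4186853

1.41869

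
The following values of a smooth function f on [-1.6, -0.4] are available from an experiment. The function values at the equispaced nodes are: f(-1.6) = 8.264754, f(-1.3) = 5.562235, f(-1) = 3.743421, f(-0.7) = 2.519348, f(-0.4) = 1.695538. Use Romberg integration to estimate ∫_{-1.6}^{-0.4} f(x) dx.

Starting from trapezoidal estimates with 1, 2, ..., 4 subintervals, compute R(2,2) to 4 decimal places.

R(0,0) (trapezoid, 1 panel, h=1.2000): 5.976175
R(1,0) (trapezoid, 2 panels, h=0.6000): 5.234140
R(2,0) (trapezoid, 4 panels, h=0.3000): 5.041545
R(1,1) = 5.234140 + (5.234140 − 5.976175)/3 = 4.986795
R(2,1) = 5.041545 + (5.041545 − 5.234140)/3 = 4.977347
R(2,2) = 4.977347 + (4.977347 − 4.986795)/15 = 4.976717

4.9767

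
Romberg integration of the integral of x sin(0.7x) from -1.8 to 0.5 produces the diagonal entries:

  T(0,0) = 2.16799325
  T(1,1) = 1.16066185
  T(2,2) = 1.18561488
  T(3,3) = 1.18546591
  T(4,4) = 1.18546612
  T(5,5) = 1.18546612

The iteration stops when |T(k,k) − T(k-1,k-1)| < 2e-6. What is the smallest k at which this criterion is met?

k = 4

|T(1,1) − T(0,0)| = 1.00733140 ≥ 2e-6
|T(2,2) − T(1,1)| = 0.02495303 ≥ 2e-6
|T(3,3) − T(2,2)| = 0.00014897 ≥ 2e-6
|T(4,4) − T(3,3)| = 0.00000021 < 2e-6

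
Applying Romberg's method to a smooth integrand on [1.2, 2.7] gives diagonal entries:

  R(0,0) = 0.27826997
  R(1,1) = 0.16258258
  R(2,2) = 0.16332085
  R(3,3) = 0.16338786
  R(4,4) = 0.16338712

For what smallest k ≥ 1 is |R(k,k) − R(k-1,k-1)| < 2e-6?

k = 4

|R(1,1) − R(0,0)| = 0.11568739 ≥ 2e-6
|R(2,2) − R(1,1)| = 0.00073827 ≥ 2e-6
|R(3,3) − R(2,2)| = 0.00006701 ≥ 2e-6
|R(4,4) − R(3,3)| = 0.00000074 < 2e-6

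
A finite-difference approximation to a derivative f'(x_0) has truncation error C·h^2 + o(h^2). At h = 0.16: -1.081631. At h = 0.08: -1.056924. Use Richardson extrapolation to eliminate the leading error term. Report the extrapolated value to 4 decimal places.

-1.0487

The leading error scales as h^2; refining by a factor of 2 reduces it by 2^2 = 4.
Extrapolated value = (4·A(h/2) − A(h)) / (4 − 1)
= (4·(-1.056924) − (-1.081631)) / 3
= -3.146065 / 3 = -1.048688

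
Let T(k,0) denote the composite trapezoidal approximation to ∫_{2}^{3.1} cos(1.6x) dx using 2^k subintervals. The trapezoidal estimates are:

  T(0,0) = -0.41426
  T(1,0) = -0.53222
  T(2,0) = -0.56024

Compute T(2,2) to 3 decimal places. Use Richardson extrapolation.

Richardson extrapolation on the trapezoidal column (denominator 4−1=3):
T(1,1) = (4·(-0.53222) − (-0.41426)) / 3 = -0.57154
T(2,1) = (4·(-0.56024) − (-0.53222)) / 3 = -0.56958
T(2,2) = (16·(-0.56958) − (-0.57154)) / 15 = -0.56945

-0.569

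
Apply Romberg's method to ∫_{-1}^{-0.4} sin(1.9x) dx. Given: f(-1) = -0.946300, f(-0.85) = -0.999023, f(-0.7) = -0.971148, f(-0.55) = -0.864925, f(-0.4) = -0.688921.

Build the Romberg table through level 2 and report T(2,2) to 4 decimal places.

-0.5516

T(0,0) (trapezoid, 1 panel, h=0.6000): -0.490566
T(1,0) (trapezoid, 2 panels, h=0.3000): -0.536628
T(2,0) (trapezoid, 4 panels, h=0.1500): -0.547906
T(1,1) = -0.536628 + (-0.536628 − (-0.490566))/3 = -0.551982
T(2,1) = -0.547906 + (-0.547906 − (-0.536628))/3 = -0.551665
T(2,2) = -0.551665 + (-0.551665 − (-0.551982))/15 = -0.551644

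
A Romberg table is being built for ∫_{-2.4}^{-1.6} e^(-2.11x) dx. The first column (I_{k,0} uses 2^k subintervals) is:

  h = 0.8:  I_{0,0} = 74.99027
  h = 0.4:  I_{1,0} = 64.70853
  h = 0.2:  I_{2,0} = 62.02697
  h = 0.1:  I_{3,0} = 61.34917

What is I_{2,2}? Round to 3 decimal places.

Richardson extrapolation on the trapezoidal column (denominator 4−1=3):
I_{1,1} = 64.70853 + (64.70853 − 74.99027)/3 = 61.28128
I_{2,1} = (4·62.02697 − 64.70853) / 3 = 61.13312
I_{2,2} = 61.13312 + (61.13312 − 61.28128)/15 = 61.12324

61.123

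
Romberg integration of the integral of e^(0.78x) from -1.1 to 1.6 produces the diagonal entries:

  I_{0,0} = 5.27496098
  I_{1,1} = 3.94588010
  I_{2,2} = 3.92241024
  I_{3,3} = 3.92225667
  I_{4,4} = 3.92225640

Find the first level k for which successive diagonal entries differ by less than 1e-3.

k = 3

|I_{1,1} − I_{0,0}| = 1.32908088 ≥ 1e-3
|I_{2,2} − I_{1,1}| = 0.02346986 ≥ 1e-3
|I_{3,3} − I_{2,2}| = 0.00015357 < 1e-3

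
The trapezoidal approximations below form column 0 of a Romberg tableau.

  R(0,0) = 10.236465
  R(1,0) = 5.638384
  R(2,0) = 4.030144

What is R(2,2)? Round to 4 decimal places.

Richardson extrapolation on the trapezoidal column (denominator 4−1=3):
R(1,1) = 5.638384 + (5.638384 − 10.236465)/3 = 4.105690
R(2,1) = 4.030144 + (4.030144 − 5.638384)/3 = 3.494064
R(2,2) = 3.494064 + (3.494064 − 4.105690)/15 = 3.453289

3.4533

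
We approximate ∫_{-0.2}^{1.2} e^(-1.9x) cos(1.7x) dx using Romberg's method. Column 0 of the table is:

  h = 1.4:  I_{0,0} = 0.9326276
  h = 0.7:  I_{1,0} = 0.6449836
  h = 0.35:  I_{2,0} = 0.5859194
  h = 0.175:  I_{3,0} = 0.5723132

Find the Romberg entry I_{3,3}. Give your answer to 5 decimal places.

Richardson extrapolation on the trapezoidal column (denominator 4−1=3):
I_{1,1} = (4·0.6449836 − 0.9326276) / 3 = 0.5491023
I_{2,1} = (4·0.5859194 − 0.6449836) / 3 = 0.5662313
I_{3,1} = 0.5723132 + (0.5723132 − 0.5859194)/3 = 0.5677778
I_{2,2} = (16·0.5662313 − 0.5491023) / 15 = 0.5673732
I_{3,2} = (16·0.5677778 − 0.5662313) / 15 = 0.5678809
I_{3,3} = (64·0.5678809 − 0.5673732) / 63 = 0.5678890
(Column j=1 coincides with Simpson's rule on the same nodes.)

0.56789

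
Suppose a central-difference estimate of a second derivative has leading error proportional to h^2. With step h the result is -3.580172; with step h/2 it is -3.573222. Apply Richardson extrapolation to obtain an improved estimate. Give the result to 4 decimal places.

-3.5709

The leading error scales as h^2; refining by a factor of 2 reduces it by 2^2 = 4.
Extrapolated value = (4·A(h/2) − A(h)) / (4 − 1)
= (4·(-3.573222) − (-3.580172)) / 3
= -10.712716 / 3 = -3.570905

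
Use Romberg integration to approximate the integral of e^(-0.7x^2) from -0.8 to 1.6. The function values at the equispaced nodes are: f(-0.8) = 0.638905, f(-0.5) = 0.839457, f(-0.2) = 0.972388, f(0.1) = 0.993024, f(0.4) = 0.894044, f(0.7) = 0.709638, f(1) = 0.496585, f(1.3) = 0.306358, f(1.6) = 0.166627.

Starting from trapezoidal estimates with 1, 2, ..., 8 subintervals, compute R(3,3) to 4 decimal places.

R(0,0) (trapezoid, 1 panel, h=2.4000): 0.966638
R(1,0) (trapezoid, 2 panels, h=1.2000): 1.556172
R(2,0) (trapezoid, 4 panels, h=0.6000): 1.659470
R(3,0) (trapezoid, 8 panels, h=0.3000): 1.684278
R(1,1) = 1.556172 + (1.556172 − 0.966638)/3 = 1.752683
R(2,1) = 1.659470 + (1.659470 − 1.556172)/3 = 1.693903
R(3,1) = 1.684278 + (1.684278 − 1.659470)/3 = 1.692547
R(2,2) = 1.693903 + (1.693903 − 1.752683)/15 = 1.689984
R(3,2) = 1.692547 + (1.692547 − 1.693903)/15 = 1.692457
R(3,3) = 1.692457 + (1.692457 − 1.689984)/63 = 1.692496

1.6925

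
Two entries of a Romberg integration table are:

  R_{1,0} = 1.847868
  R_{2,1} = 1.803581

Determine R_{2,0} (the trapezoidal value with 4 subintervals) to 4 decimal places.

1.8147

From R_{2,1} = (4·R_{2,0} − R_{1,0})/3, solve for R_{2,0}:
4·R_{2,0} = 3·1.803581 + 1.847868 = 7.258611
R_{2,0} = 1.814653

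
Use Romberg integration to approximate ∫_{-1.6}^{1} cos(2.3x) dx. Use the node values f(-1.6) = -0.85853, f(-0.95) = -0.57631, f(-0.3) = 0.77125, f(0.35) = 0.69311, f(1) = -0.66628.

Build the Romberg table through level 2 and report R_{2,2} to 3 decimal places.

R_{0,0} (trapezoid, 1 panel, h=2.6000): -1.98225
R_{1,0} (trapezoid, 2 panels, h=1.3000): 0.01150
R_{2,0} (trapezoid, 4 panels, h=0.6500): 0.08167
R_{1,1} = 0.01150 + (0.01150 − (-1.98225))/3 = 0.67608
R_{2,1} = 0.08167 + (0.08167 − 0.01150)/3 = 0.10506
R_{2,2} = 0.10506 + (0.10506 − 0.67608)/15 = 0.06699

0.067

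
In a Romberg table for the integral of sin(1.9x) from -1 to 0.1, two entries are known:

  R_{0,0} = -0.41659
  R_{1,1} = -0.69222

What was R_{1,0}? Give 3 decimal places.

-0.623

From R_{1,1} = (4·R_{1,0} − R_{0,0})/3, solve for R_{1,0}:
4·R_{1,0} = 3·(-0.69222) + (-0.41659) = -2.49325
R_{1,0} = -0.62331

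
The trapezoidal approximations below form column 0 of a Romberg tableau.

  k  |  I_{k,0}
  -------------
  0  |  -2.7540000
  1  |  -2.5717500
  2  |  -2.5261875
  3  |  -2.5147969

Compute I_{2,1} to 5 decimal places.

-2.51100

I_{2,1} = -2.5261875 + (-2.5261875 − (-2.5717500))/3 = -2.5110000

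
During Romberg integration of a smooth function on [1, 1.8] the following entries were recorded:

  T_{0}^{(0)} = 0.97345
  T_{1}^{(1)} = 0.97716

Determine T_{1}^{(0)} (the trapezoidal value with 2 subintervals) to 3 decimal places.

0.976

From T_{1}^{(1)} = (4·T_{1}^{(0)} − T_{0}^{(0)})/3, solve for T_{1}^{(0)}:
4·T_{1}^{(0)} = 3·0.97716 + 0.97345 = 3.90493
T_{1}^{(0)} = 0.97623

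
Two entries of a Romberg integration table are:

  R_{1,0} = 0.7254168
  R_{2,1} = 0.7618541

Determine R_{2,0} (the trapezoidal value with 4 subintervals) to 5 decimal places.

0.75274

From R_{2,1} = (4·R_{2,0} − R_{1,0})/3, solve for R_{2,0}:
4·R_{2,0} = 3·0.7618541 + 0.7254168 = 3.0109791
R_{2,0} = 0.7527448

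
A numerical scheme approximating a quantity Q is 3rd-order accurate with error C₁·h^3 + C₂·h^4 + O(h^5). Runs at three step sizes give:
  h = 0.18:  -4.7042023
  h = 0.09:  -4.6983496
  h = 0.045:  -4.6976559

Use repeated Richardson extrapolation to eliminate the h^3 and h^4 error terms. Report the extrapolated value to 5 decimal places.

-4.69756

First eliminate the h^3 term (factor 2^3 = 8):
  B₁ = (8·(-4.6983496) − (-4.7042023))/7 = -4.6975135
  B₂ = (8·(-4.6976559) − (-4.6983496))/7 = -4.6975568
Then eliminate the h^4 term (factor 2^4 = 16):
  (16·(-4.6975568) − (-4.6975135))/15 = -4.6975597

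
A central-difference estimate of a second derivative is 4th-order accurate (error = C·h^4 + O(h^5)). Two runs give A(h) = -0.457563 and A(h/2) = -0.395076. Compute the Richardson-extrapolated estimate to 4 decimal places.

-0.3909

The leading error scales as h^4; refining by a factor of 2 reduces it by 2^4 = 16.
Extrapolated value = (16·A(h/2) − A(h)) / (16 − 1)
= (16·(-0.395076) − (-0.457563)) / 15
= -5.863653 / 15 = -0.390910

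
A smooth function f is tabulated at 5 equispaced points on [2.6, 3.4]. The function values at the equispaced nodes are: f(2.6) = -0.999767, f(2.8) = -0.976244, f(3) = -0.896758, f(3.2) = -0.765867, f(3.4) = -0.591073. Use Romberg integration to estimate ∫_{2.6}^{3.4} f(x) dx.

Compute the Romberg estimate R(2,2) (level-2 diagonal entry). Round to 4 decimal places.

R(0,0) (trapezoid, 1 panel, h=0.8000): -0.636336
R(1,0) (trapezoid, 2 panels, h=0.4000): -0.676871
R(2,0) (trapezoid, 4 panels, h=0.2000): -0.686858
R(1,1) = -0.676871 + (-0.676871 − (-0.636336))/3 = -0.690383
R(2,1) = -0.686858 + (-0.686858 − (-0.676871))/3 = -0.690187
R(2,2) = -0.690187 + (-0.690187 − (-0.690383))/15 = -0.690174

-0.6902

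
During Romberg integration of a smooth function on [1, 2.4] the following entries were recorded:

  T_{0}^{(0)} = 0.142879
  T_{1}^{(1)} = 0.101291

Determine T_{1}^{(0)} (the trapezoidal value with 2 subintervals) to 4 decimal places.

0.1117

From T_{1}^{(1)} = (4·T_{1}^{(0)} − T_{0}^{(0)})/3, solve for T_{1}^{(0)}:
4·T_{1}^{(0)} = 3·0.101291 + 0.142879 = 0.446752
T_{1}^{(0)} = 0.111688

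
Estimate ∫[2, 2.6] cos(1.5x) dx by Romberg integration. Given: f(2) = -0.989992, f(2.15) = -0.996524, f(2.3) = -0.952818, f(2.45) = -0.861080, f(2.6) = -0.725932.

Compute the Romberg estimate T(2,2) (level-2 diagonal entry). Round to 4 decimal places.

T(0,0) (trapezoid, 1 panel, h=0.6000): -0.514777
T(1,0) (trapezoid, 2 panels, h=0.3000): -0.543234
T(2,0) (trapezoid, 4 panels, h=0.1500): -0.550258
T(1,1) = -0.543234 + (-0.543234 − (-0.514777))/3 = -0.552720
T(2,1) = -0.550258 + (-0.550258 − (-0.543234))/3 = -0.552599
T(2,2) = -0.552599 + (-0.552599 − (-0.552720))/15 = -0.552591

-0.5526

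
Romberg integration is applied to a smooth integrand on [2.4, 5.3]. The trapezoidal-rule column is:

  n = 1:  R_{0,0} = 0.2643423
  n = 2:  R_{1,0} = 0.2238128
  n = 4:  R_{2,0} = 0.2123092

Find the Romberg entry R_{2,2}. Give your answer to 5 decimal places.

Richardson extrapolation on the trapezoidal column (denominator 4−1=3):
R_{1,1} = (4·0.2238128 − 0.2643423) / 3 = 0.2103030
R_{2,1} = 0.2123092 + (0.2123092 − 0.2238128)/3 = 0.2084747
R_{2,2} = (16·0.2084747 − 0.2103030) / 15 = 0.2083528

0.20835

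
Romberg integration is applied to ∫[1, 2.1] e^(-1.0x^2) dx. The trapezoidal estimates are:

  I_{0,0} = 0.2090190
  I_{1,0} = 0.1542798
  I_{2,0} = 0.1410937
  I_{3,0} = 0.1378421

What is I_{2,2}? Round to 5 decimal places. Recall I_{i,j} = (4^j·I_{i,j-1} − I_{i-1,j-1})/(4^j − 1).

Richardson extrapolation on the trapezoidal column (denominator 4−1=3):
I_{1,1} = 0.1542798 + (0.1542798 − 0.2090190)/3 = 0.1360334
I_{2,1} = (4·0.1410937 − 0.1542798) / 3 = 0.1366983
I_{2,2} = (16·0.1366983 − 0.1360334) / 15 = 0.1367426

0.13674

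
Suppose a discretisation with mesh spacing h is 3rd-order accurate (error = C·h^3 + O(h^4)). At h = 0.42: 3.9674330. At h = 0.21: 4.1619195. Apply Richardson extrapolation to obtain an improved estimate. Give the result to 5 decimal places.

4.18970

Extrapolated value = (8·A(h/2) − A(h)) / (8 − 1)
= (8·4.1619195 − 3.9674330) / 7
= 29.3279230 / 7 = 4.1897033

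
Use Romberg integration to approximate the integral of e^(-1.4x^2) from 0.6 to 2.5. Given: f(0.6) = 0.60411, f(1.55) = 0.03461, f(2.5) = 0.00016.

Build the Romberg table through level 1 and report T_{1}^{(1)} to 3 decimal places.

T_{0}^{(0)} (trapezoid, 1 panel, h=1.9000): 0.57406
T_{1}^{(0)} (trapezoid, 2 panels, h=0.9500): 0.31991
T_{1}^{(1)} = 0.31991 + (0.31991 − 0.57406)/3 = 0.23519

0.235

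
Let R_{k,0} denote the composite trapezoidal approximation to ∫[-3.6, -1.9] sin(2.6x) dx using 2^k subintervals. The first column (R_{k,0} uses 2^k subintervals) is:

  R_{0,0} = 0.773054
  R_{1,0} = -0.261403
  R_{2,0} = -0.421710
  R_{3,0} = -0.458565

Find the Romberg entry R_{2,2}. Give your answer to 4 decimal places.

Richardson extrapolation on the trapezoidal column (denominator 4−1=3):
R_{1,1} = -0.261403 + (-0.261403 − 0.773054)/3 = -0.606222
R_{2,1} = (4·(-0.421710) − (-0.261403)) / 3 = -0.475146
R_{2,2} = -0.475146 + (-0.475146 − (-0.606222))/15 = -0.466408

-0.4664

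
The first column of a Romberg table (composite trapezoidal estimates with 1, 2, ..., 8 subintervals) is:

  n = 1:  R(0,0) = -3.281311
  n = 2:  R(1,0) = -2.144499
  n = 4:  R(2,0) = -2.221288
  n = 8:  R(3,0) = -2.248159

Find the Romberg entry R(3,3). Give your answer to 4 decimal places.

-2.2575

R(1,1) = (4·(-2.144499) − (-3.281311)) / 3 = -1.765562
R(2,1) = -2.221288 + (-2.221288 − (-2.144499))/3 = -2.246884
R(3,1) = -2.248159 + (-2.248159 − (-2.221288))/3 = -2.257116
R(2,2) = -2.246884 + (-2.246884 − (-1.765562))/15 = -2.278972
R(3,2) = -2.257116 + (-2.257116 − (-2.246884))/15 = -2.257798
R(3,3) = (64·(-2.257798) − (-2.278972)) / 63 = -2.257462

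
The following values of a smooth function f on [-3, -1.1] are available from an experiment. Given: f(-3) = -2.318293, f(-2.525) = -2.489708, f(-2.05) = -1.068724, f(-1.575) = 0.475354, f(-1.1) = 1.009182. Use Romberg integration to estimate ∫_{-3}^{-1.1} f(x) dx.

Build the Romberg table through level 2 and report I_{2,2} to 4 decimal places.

-1.8250

I_{0,0} (trapezoid, 1 panel, h=1.9000): -1.243655
I_{1,0} (trapezoid, 2 panels, h=0.9500): -1.637116
I_{2,0} (trapezoid, 4 panels, h=0.4750): -1.775376
I_{1,1} = -1.637116 + (-1.637116 − (-1.243655))/3 = -1.768270
I_{2,1} = -1.775376 + (-1.775376 − (-1.637116))/3 = -1.821463
I_{2,2} = -1.821463 + (-1.821463 − (-1.768270))/15 = -1.825009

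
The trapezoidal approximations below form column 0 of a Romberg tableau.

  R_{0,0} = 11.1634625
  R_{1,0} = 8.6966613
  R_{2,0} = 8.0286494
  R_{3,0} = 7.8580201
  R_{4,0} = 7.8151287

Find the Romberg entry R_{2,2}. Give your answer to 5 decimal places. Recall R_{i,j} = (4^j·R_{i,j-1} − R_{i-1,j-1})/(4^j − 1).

7.80142

Richardson extrapolation on the trapezoidal column (denominator 4−1=3):
R_{1,1} = 8.6966613 + (8.6966613 − 11.1634625)/3 = 7.8743942
R_{2,1} = 8.0286494 + (8.0286494 − 8.6966613)/3 = 7.8059788
R_{2,2} = (16·7.8059788 − 7.8743942) / 15 = 7.8014178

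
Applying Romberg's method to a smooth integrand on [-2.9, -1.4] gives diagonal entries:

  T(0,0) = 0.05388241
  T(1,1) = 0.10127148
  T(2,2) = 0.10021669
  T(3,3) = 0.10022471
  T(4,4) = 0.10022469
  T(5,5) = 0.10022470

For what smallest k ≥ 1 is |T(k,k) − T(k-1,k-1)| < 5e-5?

|T(1,1) − T(0,0)| = 0.04738907 ≥ 5e-5
|T(2,2) − T(1,1)| = 0.00105479 ≥ 5e-5
|T(3,3) − T(2,2)| = 0.00000802 < 5e-5

k = 3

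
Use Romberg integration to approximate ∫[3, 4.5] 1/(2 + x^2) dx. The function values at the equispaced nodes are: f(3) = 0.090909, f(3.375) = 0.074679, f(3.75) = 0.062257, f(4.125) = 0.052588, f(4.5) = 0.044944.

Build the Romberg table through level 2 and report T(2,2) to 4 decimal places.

T(0,0) (trapezoid, 1 panel, h=1.5000): 0.101890
T(1,0) (trapezoid, 2 panels, h=0.7500): 0.097638
T(2,0) (trapezoid, 4 panels, h=0.3750): 0.096544
T(1,1) = 0.097638 + (0.097638 − 0.101890)/3 = 0.096221
T(2,1) = 0.096544 + (0.096544 − 0.097638)/3 = 0.096179
T(2,2) = 0.096179 + (0.096179 − 0.096221)/15 = 0.096176

0.0962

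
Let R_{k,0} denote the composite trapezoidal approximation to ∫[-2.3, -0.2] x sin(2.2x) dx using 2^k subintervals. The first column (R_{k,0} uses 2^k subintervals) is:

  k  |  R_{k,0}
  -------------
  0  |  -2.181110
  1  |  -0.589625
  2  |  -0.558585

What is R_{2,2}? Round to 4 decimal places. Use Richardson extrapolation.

R_{1,1} = -0.589625 + (-0.589625 − (-2.181110))/3 = -0.059130
R_{2,1} = -0.558585 + (-0.558585 − (-0.589625))/3 = -0.548238
R_{2,2} = -0.548238 + (-0.548238 − (-0.059130))/15 = -0.580845

-0.5808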